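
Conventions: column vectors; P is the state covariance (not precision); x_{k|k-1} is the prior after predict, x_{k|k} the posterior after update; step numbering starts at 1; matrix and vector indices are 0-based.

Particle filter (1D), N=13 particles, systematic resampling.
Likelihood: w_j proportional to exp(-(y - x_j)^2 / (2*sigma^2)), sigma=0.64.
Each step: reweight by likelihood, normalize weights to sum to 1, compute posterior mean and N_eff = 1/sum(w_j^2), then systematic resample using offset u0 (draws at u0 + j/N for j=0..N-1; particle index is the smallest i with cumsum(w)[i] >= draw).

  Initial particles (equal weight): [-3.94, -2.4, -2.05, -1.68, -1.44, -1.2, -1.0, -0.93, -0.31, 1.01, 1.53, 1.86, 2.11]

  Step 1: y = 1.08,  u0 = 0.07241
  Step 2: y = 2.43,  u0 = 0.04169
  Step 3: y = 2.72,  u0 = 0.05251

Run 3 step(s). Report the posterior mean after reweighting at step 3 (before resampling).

post_mean = 1.9644

step 1: w=[0.0000, 0.0000, 0.0000, 0.0000, 0.0002, 0.0007, 0.0019, 0.0027, 0.0359, 0.3774, 0.2965, 0.1807, 0.1040]  mean=1.3736  Neff=3.6350  idx=[9, 9, 9, 9, 9, 10, 10, 10, 10, 11, 11, 12, 12]
step 2: w=[0.0170, 0.0170, 0.0170, 0.0170, 0.0170, 0.0740, 0.0740, 0.0740, 0.0740, 0.1339, 0.1339, 0.1756, 0.1756]  mean=1.7779  Neff=8.2720  idx=[2, 5, 6, 7, 8, 9, 9, 10, 11, 11, 11, 12, 12]
step 3: w=[0.0055, 0.0346, 0.0346, 0.0346, 0.0346, 0.0790, 0.0790, 0.0790, 0.1238, 0.1238, 0.1238, 0.1238, 0.1238]  mean=1.9644  Neff=9.9818  idx=[2, 4, 5, 6, 7, 8, 9, 9, 10, 10, 11, 12, 12]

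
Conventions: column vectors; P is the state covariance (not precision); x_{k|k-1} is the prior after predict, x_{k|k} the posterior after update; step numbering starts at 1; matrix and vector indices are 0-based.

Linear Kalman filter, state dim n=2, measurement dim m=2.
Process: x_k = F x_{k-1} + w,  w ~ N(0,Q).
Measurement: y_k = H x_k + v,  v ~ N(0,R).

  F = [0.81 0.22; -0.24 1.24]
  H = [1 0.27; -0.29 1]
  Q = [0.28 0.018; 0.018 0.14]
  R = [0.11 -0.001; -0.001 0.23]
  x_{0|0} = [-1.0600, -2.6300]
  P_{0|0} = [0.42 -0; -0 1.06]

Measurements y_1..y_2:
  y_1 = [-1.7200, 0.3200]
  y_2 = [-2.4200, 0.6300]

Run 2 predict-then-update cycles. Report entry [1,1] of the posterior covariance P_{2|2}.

P_post[1,1] = 0.1374

step 1: x^-=[-1.4372, -3.0068]  P^-=[0.6069 0.2255; 0.2255 1.7940]  S=[0.9694 0.5153; 0.5153 1.9443]  K=[0.7860 -0.1828; 0.3023 0.8090]  nu=[0.5290, 2.9100]  x^+=[-1.5534, -0.4927]  P^+=[0.0911 -0.0164; -0.0164 0.1810]
step 2: x^-=[-1.3667, -0.2382]  P^-=[0.3427 0.0340; 0.0340 0.4333]  S=[0.5026 0.0480; 0.0480 0.6724]  K=[0.7142 -0.1481; 0.2420 0.6125]  nu=[-0.9890, 0.4719]  x^+=[-2.1429, -0.1885]  P^+=[0.0817 -0.0111; -0.0111 0.1374]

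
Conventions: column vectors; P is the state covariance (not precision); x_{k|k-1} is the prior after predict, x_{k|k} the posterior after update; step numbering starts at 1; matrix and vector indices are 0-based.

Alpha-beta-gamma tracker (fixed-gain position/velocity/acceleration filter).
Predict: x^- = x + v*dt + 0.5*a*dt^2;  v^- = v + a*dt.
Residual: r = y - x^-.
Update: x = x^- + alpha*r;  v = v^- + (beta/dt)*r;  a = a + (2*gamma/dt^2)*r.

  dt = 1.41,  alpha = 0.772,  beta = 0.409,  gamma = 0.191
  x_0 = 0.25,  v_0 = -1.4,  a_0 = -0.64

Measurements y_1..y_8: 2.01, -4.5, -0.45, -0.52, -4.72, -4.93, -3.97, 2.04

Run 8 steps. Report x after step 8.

x_post = 0.4307

step 1: x_pred=-2.3602  r=4.3702  x^+=1.0136  v^+=-1.0347  a^+=0.1997
step 2: x_pred=-0.2469  r=-4.2531  x^+=-3.5303  v^+=-1.9869  a^+=-0.6175
step 3: x_pred=-6.9456  r=6.4956  x^+=-1.9310  v^+=-0.9734  a^+=0.6306
step 4: x_pred=-2.6766  r=2.1566  x^+=-1.0117  v^+=0.5413  a^+=1.0450
step 5: x_pred=0.7903  r=-5.5103  x^+=-3.4637  v^+=0.4163  a^+=-0.0138
step 6: x_pred=-2.8904  r=-2.0396  x^+=-4.4650  v^+=-0.1948  a^+=-0.4057
step 7: x_pred=-5.1429  r=1.1729  x^+=-4.2374  v^+=-0.4266  a^+=-0.1803
step 8: x_pred=-5.0182  r=7.0582  x^+=0.4307  v^+=1.3665  a^+=1.1758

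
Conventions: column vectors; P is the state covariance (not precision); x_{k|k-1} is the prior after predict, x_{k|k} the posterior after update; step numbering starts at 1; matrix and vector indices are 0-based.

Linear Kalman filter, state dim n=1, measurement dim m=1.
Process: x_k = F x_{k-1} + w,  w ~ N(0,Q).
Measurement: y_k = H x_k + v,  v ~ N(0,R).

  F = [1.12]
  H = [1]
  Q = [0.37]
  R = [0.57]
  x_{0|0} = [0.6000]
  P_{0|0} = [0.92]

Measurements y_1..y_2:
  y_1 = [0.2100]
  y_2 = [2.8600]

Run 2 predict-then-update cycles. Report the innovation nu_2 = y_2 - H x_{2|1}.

innov = [2.4840]

step 1: x^-=[0.6720]  P^-=[1.5240]  S=[2.0940]  K=[0.7278]  nu=[-0.4620]  x^+=[0.3358]  P^+=[0.4148]
step 2: x^-=[0.3760]  P^-=[0.8904]  S=[1.4604]  K=[0.6097]  nu=[2.4840]  x^+=[1.8905]  P^+=[0.3475]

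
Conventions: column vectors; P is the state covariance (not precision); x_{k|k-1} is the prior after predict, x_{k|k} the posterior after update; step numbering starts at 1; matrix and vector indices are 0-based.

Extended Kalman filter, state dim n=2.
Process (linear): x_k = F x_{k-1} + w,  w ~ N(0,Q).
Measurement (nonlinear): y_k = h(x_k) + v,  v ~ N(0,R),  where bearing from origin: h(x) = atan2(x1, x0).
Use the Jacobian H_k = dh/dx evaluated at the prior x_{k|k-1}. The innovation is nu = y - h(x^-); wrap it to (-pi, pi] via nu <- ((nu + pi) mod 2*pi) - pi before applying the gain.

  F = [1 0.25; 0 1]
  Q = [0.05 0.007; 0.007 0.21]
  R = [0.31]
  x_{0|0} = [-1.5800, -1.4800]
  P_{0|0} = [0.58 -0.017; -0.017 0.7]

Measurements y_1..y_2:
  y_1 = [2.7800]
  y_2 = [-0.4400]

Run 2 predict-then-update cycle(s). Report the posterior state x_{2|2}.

x_post = [-2.6945, -2.5630]

step 1: x^-=[-1.9500, -1.4800]  P^-=[0.6653 0.1650; 0.1650 0.9100]  H_jac=[0.2470 -0.3254]  S=[0.4204]  K=[0.2631; -0.6074]  nu=[-1.0108]  x^+=[-2.2159, -0.8660]  P^+=[0.6362 0.2322; 0.2322 0.7549]
step 2: x^-=[-2.4324, -0.8660]  P^-=[0.8494 0.4279; 0.4279 0.9649]  H_jac=[0.1299 -0.3649]  S=[0.4122]  K=[-0.1111; -0.7192]  nu=[2.3596]  x^+=[-2.6945, -2.5630]  P^+=[0.8443 0.3950; 0.3950 0.7517]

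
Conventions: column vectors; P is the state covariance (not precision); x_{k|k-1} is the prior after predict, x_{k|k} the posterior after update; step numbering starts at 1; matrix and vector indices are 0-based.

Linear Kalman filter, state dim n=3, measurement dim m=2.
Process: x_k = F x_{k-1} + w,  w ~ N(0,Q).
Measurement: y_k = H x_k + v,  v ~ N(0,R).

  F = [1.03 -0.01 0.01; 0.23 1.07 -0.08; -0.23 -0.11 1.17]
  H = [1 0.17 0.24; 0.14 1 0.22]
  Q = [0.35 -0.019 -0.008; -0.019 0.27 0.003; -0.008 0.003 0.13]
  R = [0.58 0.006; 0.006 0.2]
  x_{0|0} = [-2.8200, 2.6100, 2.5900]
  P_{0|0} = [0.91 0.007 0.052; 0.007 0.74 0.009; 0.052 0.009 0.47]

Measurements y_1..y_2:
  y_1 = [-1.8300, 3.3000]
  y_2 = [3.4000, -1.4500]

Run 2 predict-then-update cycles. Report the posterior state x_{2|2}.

step 1: x^-=[-2.9048, 1.9369, 3.3918]  P^-=[1.3165 0.1919 -0.1556; 0.1919 1.1684 -0.1518; -0.1556 -0.1518 0.8005]  S=[1.9545 0.5461; 0.5461 1.4103]  K=[0.6766 -0.0195; -0.0550 0.8451; 0.0056 -0.0004]  nu=[-0.0685, 1.0236]  x^+=[-2.9711, 2.8057, 3.3910]  P^+=[0.4356 -0.0250 -0.1628; -0.0250 0.2059 -0.1534; -0.1628 -0.1534 0.8005]
step 2: x^-=[-3.0544, 2.0475, 4.3422]  P^-=[0.8094 0.0651 -0.2927; 0.0651 0.5539 -0.3526; -0.2927 -0.3526 1.3771]  S=[1.3377 0.1808; 0.1808 0.6815]  K=[0.5583 0.0192; -0.0420 0.7235; 0.0015 -0.1333]  nu=[5.0642, -4.0252]  x^+=[-0.3045, -1.0772, 4.8863]  P^+=[0.3884 0.0141 -0.2786; 0.0141 0.2058 -0.2880; -0.2786 -0.2880 1.3651]

x_post = [-0.3045, -1.0772, 4.8863]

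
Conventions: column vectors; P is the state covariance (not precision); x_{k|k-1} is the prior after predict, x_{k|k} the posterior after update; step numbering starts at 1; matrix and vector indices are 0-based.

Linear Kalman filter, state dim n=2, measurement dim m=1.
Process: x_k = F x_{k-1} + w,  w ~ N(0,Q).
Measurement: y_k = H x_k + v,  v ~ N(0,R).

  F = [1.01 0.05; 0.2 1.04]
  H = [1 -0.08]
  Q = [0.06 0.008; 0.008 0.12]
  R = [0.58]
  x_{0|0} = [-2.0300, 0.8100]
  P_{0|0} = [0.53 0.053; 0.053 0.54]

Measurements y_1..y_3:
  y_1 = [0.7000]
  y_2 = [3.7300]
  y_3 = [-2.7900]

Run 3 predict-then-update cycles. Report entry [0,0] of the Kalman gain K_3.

step 1: x^-=[-2.0098, 0.4364]  P^-=[0.6074 0.1993; 0.1993 0.7473]  S=[1.1602]  K=[0.5097; 0.1203]  nu=[2.7447]  x^+=[-0.6107, 0.7665]  P^+=[0.3059 0.1282; 0.1282 0.7305]
step 2: x^-=[-0.5785, 0.6751]  P^-=[0.3868 0.2437; 0.2437 0.9757]  S=[0.9341]  K=[0.3933; 0.1774]  nu=[4.3625]  x^+=[1.1370, 1.4488]  P^+=[0.2424 0.1786; 0.1786 0.9463]
step 3: x^-=[1.2209, 1.7342]  P^-=[0.3276 0.2955; 0.2955 1.2275]  S=[0.8682]  K=[0.3501; 0.2273]  nu=[-3.8721]  x^+=[-0.1350, 0.8541]  P^+=[0.2212 0.2264; 0.2264 1.1827]

K[0,0] = 0.3501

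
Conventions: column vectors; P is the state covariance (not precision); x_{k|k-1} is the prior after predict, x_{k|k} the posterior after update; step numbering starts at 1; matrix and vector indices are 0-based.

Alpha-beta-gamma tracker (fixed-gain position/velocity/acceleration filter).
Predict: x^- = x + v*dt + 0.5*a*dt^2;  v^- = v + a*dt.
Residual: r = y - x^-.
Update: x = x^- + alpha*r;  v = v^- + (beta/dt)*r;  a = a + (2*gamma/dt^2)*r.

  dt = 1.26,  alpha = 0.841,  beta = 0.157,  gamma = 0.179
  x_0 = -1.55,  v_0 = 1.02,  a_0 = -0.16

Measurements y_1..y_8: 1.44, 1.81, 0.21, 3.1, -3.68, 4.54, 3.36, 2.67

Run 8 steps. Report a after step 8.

step 1: x_pred=-0.3918  r=1.8318  x^+=1.1487  v^+=1.0466  a^+=0.2531
step 2: x_pred=2.6684  r=-0.8584  x^+=1.9465  v^+=1.2586  a^+=0.0595
step 3: x_pred=3.5795  r=-3.3695  x^+=0.7458  v^+=0.9137  a^+=-0.7003
step 4: x_pred=1.3411  r=1.7589  x^+=2.8203  v^+=0.2504  a^+=-0.3037
step 5: x_pred=2.8948  r=-6.5748  x^+=-2.6346  v^+=-0.9514  a^+=-1.7863
step 6: x_pred=-5.2514  r=9.7914  x^+=2.9832  v^+=-1.9821  a^+=0.4216
step 7: x_pred=0.8204  r=2.5396  x^+=2.9562  v^+=-1.1344  a^+=0.9943
step 8: x_pred=2.3161  r=0.3539  x^+=2.6137  v^+=0.1625  a^+=1.0741

a_post = 1.0741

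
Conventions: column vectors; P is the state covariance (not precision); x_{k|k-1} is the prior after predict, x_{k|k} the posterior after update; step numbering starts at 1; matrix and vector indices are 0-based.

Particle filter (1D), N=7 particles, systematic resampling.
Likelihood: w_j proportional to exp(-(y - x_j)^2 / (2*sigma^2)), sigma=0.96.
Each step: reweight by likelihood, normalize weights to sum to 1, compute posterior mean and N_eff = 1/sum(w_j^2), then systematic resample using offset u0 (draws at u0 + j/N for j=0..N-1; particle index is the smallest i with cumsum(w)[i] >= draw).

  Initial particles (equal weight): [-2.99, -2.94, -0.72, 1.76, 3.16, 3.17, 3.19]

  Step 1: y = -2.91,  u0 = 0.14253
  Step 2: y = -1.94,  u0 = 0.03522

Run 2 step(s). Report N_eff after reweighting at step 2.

N_eff = 6.9546

step 1: w=[0.4814, 0.4828, 0.0358, 0.0000, 0.0000, 0.0000, 0.0000]  mean=-2.8846  Neff=2.1454  idx=[0, 0, 0, 1, 1, 1, 2]
step 2: w=[0.1432, 0.1432, 0.1432, 0.1514, 0.1514, 0.1514, 0.1162]  mean=-2.7036  Neff=6.9546  idx=[0, 1, 2, 3, 4, 5, 6]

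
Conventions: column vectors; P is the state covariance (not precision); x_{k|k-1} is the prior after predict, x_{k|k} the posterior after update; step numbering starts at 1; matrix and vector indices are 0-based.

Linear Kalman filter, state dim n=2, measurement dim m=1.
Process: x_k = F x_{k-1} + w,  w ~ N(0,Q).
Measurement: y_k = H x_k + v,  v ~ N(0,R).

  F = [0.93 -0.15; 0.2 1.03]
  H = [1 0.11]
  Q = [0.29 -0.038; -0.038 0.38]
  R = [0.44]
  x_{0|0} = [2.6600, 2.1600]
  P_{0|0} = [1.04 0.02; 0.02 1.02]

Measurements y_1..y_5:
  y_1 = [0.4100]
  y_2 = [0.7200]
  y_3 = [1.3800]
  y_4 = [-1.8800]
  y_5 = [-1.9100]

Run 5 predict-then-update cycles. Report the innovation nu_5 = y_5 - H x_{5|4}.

innov = [-0.5650]

step 1: x^-=[2.1498, 2.7568]  P^-=[1.2069 0.0164; 0.0164 1.5120]  S=[1.6688]  K=[0.7243; 0.1095]  nu=[-2.0430]  x^+=[0.6700, 2.5331]  P^+=[0.3314 -0.1159; -0.1159 1.4920]
step 2: x^-=[0.2432, 2.7431]  P^-=[0.6426 -0.3144; -0.3144 1.9283]  S=[1.0367]  K=[0.5864; -0.0987]  nu=[0.1751]  x^+=[0.3459, 2.7258]  P^+=[0.2860 -0.2544; -0.2544 1.9182]
step 3: x^-=[-0.0872, 2.8768]  P^-=[0.6515 -0.5172; -0.5172 2.3216]  S=[1.0058]  K=[0.5912; -0.2604]  nu=[1.1508]  x^+=[0.5931, 2.5772]  P^+=[0.3000 -0.3624; -0.3624 2.2535]
step 4: x^-=[0.1650, 2.7731]  P^-=[0.7013 -0.6667; -0.6667 2.6334]  S=[1.0265]  K=[0.6118; -0.3673]  nu=[-2.3500]  x^+=[-1.2726, 3.6362]  P^+=[0.3171 -0.4360; -0.4360 2.4949]
step 5: x^-=[-1.7290, 3.4907]  P^-=[0.7421 -0.7691; -0.7691 2.8599]  S=[1.0475]  K=[0.6277; -0.4339]  nu=[-0.5650]  x^+=[-2.0836, 3.7359]  P^+=[0.3294 -0.4838; -0.4838 2.6627]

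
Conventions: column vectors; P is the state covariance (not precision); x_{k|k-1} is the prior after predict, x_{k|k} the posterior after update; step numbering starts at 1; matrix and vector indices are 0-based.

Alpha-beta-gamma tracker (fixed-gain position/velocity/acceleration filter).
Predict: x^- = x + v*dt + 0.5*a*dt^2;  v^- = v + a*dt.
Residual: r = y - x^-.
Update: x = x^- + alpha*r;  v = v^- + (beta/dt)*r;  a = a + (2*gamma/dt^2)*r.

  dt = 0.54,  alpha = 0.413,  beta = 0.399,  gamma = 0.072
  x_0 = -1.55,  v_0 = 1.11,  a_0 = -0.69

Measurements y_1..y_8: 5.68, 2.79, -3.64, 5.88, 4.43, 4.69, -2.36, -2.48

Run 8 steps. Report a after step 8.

a_post = -3.7907

step 1: x_pred=-1.0512  r=6.7312  x^+=1.7288  v^+=5.7110  a^+=2.6341
step 2: x_pred=5.1968  r=-2.4068  x^+=4.2028  v^+=5.3551  a^+=1.4455
step 3: x_pred=7.3053  r=-10.9453  x^+=2.7849  v^+=-1.9517  a^+=-3.9595
step 4: x_pred=1.1537  r=4.7263  x^+=3.1056  v^+=-0.5976  a^+=-1.6256
step 5: x_pred=2.5459  r=1.8841  x^+=3.3240  v^+=-0.0833  a^+=-0.6951
step 6: x_pred=3.1777  r=1.5123  x^+=3.8023  v^+=0.6587  a^+=0.0517
step 7: x_pred=4.1656  r=-6.5256  x^+=1.4705  v^+=-4.1350  a^+=-3.1708
step 8: x_pred=-1.2247  r=-1.2553  x^+=-1.7431  v^+=-6.7748  a^+=-3.7907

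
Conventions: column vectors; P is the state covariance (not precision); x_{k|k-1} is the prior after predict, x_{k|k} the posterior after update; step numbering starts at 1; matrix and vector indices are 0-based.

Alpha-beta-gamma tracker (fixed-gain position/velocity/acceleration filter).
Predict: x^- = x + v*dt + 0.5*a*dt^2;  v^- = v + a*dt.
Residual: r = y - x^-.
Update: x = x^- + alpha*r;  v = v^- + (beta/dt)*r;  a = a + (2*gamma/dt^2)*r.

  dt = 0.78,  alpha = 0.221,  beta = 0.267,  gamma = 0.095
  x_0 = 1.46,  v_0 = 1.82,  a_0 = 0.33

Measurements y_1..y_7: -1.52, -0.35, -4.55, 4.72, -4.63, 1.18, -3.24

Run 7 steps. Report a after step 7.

step 1: x_pred=2.9800  r=-4.5000  x^+=1.9855  v^+=0.5370  a^+=-1.0753
step 2: x_pred=2.0773  r=-2.4273  x^+=1.5408  v^+=-1.1326  a^+=-1.8333
step 3: x_pred=0.0997  r=-4.6497  x^+=-0.9279  v^+=-4.1542  a^+=-3.2854
step 4: x_pred=-5.1676  r=9.8876  x^+=-2.9824  v^+=-3.3323  a^+=-0.1976
step 5: x_pred=-5.6417  r=1.0117  x^+=-5.4181  v^+=-3.1400  a^+=0.1184
step 6: x_pred=-7.8313  r=9.0113  x^+=-5.8398  v^+=0.0369  a^+=2.9326
step 7: x_pred=-4.9189  r=1.6789  x^+=-4.5479  v^+=2.8991  a^+=3.4569

a_post = 3.4569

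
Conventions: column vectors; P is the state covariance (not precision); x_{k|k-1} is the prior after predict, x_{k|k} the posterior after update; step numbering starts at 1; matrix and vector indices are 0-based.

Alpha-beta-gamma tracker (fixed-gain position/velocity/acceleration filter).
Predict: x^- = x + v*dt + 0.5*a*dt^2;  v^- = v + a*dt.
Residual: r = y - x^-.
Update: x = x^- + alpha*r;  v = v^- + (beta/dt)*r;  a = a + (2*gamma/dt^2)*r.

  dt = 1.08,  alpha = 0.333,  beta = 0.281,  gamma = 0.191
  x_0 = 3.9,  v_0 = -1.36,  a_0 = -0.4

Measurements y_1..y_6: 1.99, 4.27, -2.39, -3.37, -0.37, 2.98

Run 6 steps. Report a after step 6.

a_post = 2.7496

step 1: x_pred=2.1979  r=-0.2079  x^+=2.1287  v^+=-1.8461  a^+=-0.4681
step 2: x_pred=-0.1381  r=4.4081  x^+=1.3298  v^+=-1.2047  a^+=0.9756
step 3: x_pred=0.5977  r=-2.9877  x^+=-0.3972  v^+=-0.9284  a^+=-0.0029
step 4: x_pred=-1.4016  r=-1.9684  x^+=-2.0571  v^+=-1.4437  a^+=-0.6475
step 5: x_pred=-3.9940  r=3.6240  x^+=-2.7872  v^+=-1.2002  a^+=0.5393
step 6: x_pred=-3.7688  r=6.7488  x^+=-1.5215  v^+=1.1383  a^+=2.7496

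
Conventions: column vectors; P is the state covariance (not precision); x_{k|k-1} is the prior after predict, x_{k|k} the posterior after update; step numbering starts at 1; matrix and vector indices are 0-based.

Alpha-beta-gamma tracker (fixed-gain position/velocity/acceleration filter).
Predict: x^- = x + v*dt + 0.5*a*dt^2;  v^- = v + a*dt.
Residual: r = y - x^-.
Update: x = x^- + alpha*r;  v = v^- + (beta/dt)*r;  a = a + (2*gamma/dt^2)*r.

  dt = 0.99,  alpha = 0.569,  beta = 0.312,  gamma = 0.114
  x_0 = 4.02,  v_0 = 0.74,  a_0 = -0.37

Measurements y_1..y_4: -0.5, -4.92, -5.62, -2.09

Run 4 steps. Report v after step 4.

v_post = -4.2619

step 1: x_pred=4.5713  r=-5.0713  x^+=1.6857  v^+=-1.2245  a^+=-1.5497
step 2: x_pred=-0.2860  r=-4.6340  x^+=-2.9227  v^+=-4.2192  a^+=-2.6277
step 3: x_pred=-8.3874  r=2.7674  x^+=-6.8128  v^+=-5.9485  a^+=-1.9839
step 4: x_pred=-13.6740  r=11.5840  x^+=-7.0827  v^+=-4.2619  a^+=0.7108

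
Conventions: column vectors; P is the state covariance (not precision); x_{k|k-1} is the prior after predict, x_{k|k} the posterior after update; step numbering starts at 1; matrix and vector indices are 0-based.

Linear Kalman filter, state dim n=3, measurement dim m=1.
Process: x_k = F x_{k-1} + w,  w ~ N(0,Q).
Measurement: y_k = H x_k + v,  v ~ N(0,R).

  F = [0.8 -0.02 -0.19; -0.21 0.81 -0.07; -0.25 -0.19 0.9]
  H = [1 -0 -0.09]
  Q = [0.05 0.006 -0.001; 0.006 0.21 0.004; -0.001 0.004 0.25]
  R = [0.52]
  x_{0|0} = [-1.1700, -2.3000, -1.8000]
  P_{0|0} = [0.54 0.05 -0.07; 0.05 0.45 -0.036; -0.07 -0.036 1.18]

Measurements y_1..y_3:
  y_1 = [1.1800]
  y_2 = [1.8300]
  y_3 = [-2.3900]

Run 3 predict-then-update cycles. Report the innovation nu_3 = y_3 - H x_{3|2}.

step 1: x^-=[-0.5480, -1.4913, -0.8905]  P^-=[0.4578 -0.0371 -0.3708; -0.0371 0.5199 -0.1341; -0.3708 -0.1341 1.3044]  S=[1.0551]  K=[0.4655; -0.0237; -0.4627]  nu=[1.6479]  x^+=[0.2191, -1.5304, -1.6530]  P^+=[0.2291 -0.0254 -0.1435; -0.0254 0.5193 -0.1457; -0.1435 -0.1457 1.0785]
step 2: x^-=[0.5199, -1.1699, -1.2517]  P^-=[0.2791 -0.0186 -0.3383; -0.0186 0.5870 -0.2112; -0.3383 -0.2112 1.2686]  S=[0.8703]  K=[0.3557; 0.0004; -0.5199]  nu=[1.1974]  x^+=[0.9459, -1.1694, -1.8742]  P^+=[0.1690 -0.0188 -0.1774; -0.0188 0.5870 -0.2110; -0.1774 -0.2110 1.0333]
step 3: x^-=[1.1362, -1.0146, -1.7011]  P^-=[0.2486 0.0046 -0.3465; 0.0046 0.6328 -0.2657; -0.3465 -0.2657 1.2690]  S=[0.8413]  K=[0.3326; 0.0339; -0.5476]  nu=[-3.6793]  x^+=[-0.0875, -1.1395, 0.3137]  P^+=[0.1556 -0.0049 -0.1932; -0.0049 0.6318 -0.2501; -0.1932 -0.2501 1.0167]

innov = [-3.6793]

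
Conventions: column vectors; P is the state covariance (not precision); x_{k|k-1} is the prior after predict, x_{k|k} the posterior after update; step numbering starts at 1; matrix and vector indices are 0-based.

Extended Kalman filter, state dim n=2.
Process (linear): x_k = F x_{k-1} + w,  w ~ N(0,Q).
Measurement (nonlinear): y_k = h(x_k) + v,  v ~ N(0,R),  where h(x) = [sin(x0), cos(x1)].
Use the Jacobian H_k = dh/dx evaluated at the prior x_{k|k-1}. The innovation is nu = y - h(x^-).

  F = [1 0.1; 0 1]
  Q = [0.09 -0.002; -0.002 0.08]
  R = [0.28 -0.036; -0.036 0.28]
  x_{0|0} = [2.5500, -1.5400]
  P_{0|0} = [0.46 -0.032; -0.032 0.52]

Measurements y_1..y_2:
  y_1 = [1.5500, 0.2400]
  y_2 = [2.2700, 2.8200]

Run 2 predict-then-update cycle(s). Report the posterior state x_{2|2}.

x_post = [1.6948, 0.0036]

step 1: x^-=[2.3960, -1.5400]  P^-=[0.5488 0.0180; 0.0180 0.6000]  H_jac=[-0.7347 0.0000; 0.0000 0.9995]  S=[0.5762 -0.0492; -0.0492 0.8794]  K=[-0.7013 -0.0188; 0.0355 0.6839]  nu=[0.8716, 0.2092]  x^+=[1.7808, -1.3660]  P^+=[0.2664 0.0200; 0.0200 0.1903]
step 2: x^-=[1.6442, -1.3660]  P^-=[0.3623 0.0370; 0.0370 0.2703]  H_jac=[-0.0733 0.0000; 0.0000 0.9791]  S=[0.2819 -0.0387; -0.0387 0.5391]  K=[-0.0858 0.0611; 0.0583 0.4951]  nu=[1.2727, 2.6166]  x^+=[1.6948, 0.0036]  P^+=[0.3578 0.0206; 0.0206 0.1394]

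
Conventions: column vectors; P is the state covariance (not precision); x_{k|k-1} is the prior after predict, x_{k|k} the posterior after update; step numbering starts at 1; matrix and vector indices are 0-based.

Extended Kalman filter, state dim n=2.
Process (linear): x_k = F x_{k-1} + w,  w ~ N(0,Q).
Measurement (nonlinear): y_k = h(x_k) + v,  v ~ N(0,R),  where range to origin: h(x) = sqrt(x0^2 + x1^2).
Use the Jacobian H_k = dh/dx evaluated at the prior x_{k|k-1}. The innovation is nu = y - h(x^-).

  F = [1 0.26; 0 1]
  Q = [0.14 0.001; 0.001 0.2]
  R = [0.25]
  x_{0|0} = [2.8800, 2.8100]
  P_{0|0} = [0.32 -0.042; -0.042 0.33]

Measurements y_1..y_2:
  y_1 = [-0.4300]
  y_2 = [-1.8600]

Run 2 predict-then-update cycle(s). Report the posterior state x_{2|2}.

x_post = [-0.4305, -0.4069]

step 1: x^-=[3.6106, 2.8100]  P^-=[0.4605 0.0448; 0.0448 0.5300]  H_jac=[0.7892 0.6142]  S=[0.7801]  K=[0.5011; 0.4626]  nu=[-5.0052]  x^+=[1.1026, 0.4947]  P^+=[0.2646 -0.1360; -0.1360 0.3631]
step 2: x^-=[1.2312, 0.4947]  P^-=[0.3584 -0.0406; -0.0406 0.5631]  H_jac=[0.9279 0.3728]  S=[0.6087]  K=[0.5214; 0.2829]  nu=[-3.1869]  x^+=[-0.4305, -0.4069]  P^+=[0.1929 -0.1304; -0.1304 0.5143]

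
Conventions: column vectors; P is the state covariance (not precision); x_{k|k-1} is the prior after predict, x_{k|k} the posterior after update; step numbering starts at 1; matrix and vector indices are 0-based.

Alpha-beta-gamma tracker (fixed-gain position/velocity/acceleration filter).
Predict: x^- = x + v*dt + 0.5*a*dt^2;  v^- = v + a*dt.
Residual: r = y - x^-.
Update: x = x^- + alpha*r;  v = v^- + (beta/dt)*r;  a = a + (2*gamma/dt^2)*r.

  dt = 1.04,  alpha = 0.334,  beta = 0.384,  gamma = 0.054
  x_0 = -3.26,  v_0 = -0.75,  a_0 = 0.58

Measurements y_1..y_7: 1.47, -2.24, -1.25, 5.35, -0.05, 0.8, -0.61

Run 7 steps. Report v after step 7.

step 1: x_pred=-3.7263  r=5.1963  x^+=-1.9908  v^+=1.7718  a^+=1.0989
step 2: x_pred=0.4462  r=-2.6862  x^+=-0.4510  v^+=1.9228  a^+=0.8306
step 3: x_pred=1.9980  r=-3.2480  x^+=0.9132  v^+=1.5874  a^+=0.5063
step 4: x_pred=2.8379  r=2.5121  x^+=3.6769  v^+=3.0416  a^+=0.7572
step 5: x_pred=7.2496  r=-7.2996  x^+=4.8116  v^+=1.1338  a^+=0.0283
step 6: x_pred=6.0060  r=-5.2060  x^+=4.2672  v^+=-0.7590  a^+=-0.4915
step 7: x_pred=3.2119  r=-3.8219  x^+=1.9354  v^+=-2.6814  a^+=-0.8732

v_post = -2.6814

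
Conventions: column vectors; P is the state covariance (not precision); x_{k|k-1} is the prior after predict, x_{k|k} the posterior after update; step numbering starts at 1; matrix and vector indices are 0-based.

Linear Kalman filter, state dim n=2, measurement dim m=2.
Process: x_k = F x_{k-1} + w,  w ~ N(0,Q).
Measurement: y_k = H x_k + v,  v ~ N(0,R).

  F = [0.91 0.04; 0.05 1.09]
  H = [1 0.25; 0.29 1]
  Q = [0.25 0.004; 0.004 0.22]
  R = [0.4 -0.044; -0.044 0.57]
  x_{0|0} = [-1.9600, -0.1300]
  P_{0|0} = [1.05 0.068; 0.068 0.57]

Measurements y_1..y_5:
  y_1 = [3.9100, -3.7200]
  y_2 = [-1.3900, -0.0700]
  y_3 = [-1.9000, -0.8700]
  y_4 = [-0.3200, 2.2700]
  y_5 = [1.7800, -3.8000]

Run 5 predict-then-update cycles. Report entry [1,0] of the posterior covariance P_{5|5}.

step 1: x^-=[-1.7888, -0.2397]  P^-=[1.1254 0.1442; 0.1442 0.9073]  S=[1.6542 0.6638; 0.6638 1.6555]  K=[0.7008 0.0032; -0.0069 0.5760]  nu=[5.7587, -2.9615]  x^+=[2.2375, -1.9852]  P^+=[0.3099 -0.1189; -0.1189 0.3631]
step 2: x^-=[1.9567, -2.0520]  P^-=[0.4986 -0.0842; -0.0842 0.6392]  S=[0.8964 0.1701; 0.1701 1.2023]  K=[0.5376 -0.0258; -0.0130 0.5132]  nu=[-2.8337, 1.4145]  x^+=[0.3968, -1.2891]  P^+=[0.2434 -0.1090; -0.1090 0.3247]
step 3: x^-=[0.3095, -1.3853]  P^-=[0.4442 -0.0791; -0.0791 0.5945]  S=[0.8418 0.1486; 0.1486 1.1560]  K=[0.5081 -0.0223; -0.0048 0.4951]  nu=[-1.8632, 0.4255]  x^+=[-0.6467, -1.1657]  P^+=[0.2296 -0.1017; -0.1017 0.3119]
step 4: x^-=[-0.6351, -1.3030]  P^-=[0.4333 -0.0730; -0.0730 0.5800]  S=[0.8330 0.1484; 0.1484 1.1441]  K=[0.5016 -0.0190; -0.0006 0.4885]  nu=[0.6408, 3.7571]  x^+=[-0.3851, 0.5322]  P^+=[0.2261 -0.0985; -0.0985 0.3070]
step 5: x^-=[-0.3292, 0.5608]  P^-=[0.4306 -0.0702; -0.0702 0.5746]  S=[0.8314 0.1492; 0.1492 1.1401]  K=[0.4999 -0.0175; 0.0011 0.4860]  nu=[1.9690, -4.2653]  x^+=[0.7298, -1.5100]  P^+=[0.2250 -0.0972; -0.0972 0.3052]

P_post[1,0] = -0.0972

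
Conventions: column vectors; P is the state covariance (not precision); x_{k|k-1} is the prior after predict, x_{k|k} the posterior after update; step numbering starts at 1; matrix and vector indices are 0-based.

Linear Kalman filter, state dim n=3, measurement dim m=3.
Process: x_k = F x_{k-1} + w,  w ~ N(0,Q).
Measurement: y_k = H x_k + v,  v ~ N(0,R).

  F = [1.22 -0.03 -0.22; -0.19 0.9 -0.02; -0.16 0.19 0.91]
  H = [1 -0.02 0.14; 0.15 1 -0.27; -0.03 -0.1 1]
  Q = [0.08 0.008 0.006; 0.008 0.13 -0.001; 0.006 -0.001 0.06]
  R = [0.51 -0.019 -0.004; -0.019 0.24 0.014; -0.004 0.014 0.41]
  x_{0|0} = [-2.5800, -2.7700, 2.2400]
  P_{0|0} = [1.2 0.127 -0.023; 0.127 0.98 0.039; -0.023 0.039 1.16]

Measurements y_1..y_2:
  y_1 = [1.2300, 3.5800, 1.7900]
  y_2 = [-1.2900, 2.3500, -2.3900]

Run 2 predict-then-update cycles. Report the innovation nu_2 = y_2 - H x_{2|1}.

step 1: x^-=[-3.5573, -2.0476, 1.9249]  P^-=[1.9267 -0.1594 -0.4650; -0.1594 0.9226 0.1948; -0.4650 0.1948 1.0992]  S=[2.3337 0.1952 -0.3599; 0.1952 1.1707 -0.2500; -0.3599 -0.2500 1.5081]  K=[0.7722 0.0589 -0.1421; -0.1025 0.7773 0.1755; -0.0247 0.0114 0.7212]  nu=[4.4769, 6.6809, -0.4464]  x^+=[0.3565, 2.6082, 1.5686]  P^+=[0.3996 -0.0777 -0.0563; -0.0777 0.2307 0.1040; -0.0563 0.1040 0.3046]
step 2: x^-=[0.0116, 2.2482, 1.8659]  P^-=[0.7270 -0.1968 -0.2243; -0.1968 0.3538 0.1534; -0.2243 0.1534 0.3879]  S=[1.1890 -0.0497 -0.1799; -0.0497 0.5148 0.0015; -0.1799 0.0015 0.7837]  K=[0.5643 0.0022 -0.1595; -0.1110 0.5384 0.1316; -0.0741 0.0206 0.4669]  nu=[-1.5179, 0.6038, -4.0307]  x^+=[-0.2008, 2.2114, 0.1087]  P^+=[0.2962 -0.0747 -0.0662; -0.0747 0.1650 0.0762; -0.0662 0.0762 0.1977]

innov = [-1.5179, 0.6038, -4.0307]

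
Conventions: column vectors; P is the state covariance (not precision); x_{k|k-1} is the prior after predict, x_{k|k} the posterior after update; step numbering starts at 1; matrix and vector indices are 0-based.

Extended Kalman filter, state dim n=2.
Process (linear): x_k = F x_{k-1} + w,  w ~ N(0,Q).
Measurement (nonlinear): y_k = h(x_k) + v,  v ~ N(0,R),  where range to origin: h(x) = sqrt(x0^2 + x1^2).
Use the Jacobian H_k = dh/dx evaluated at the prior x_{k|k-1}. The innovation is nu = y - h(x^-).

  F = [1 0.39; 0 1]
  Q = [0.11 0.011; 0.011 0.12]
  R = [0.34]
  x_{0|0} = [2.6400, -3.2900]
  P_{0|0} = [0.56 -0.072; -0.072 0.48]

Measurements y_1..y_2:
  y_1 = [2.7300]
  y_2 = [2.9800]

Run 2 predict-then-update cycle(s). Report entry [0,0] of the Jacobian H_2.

H_jac[0,0] = 0.0442

step 1: x^-=[1.3569, -3.2900]  P^-=[0.6868 0.1262; 0.1262 0.6000]  H_jac=[0.3813 -0.9245]  S=[0.8637]  K=[0.1681; -0.5865]  nu=[-0.8288]  x^+=[1.2175, -2.8039]  P^+=[0.6624 0.2114; 0.2114 0.3029]
step 2: x^-=[0.1240, -2.8039]  P^-=[0.9834 0.3405; 0.3405 0.4229]  H_jac=[0.0442 -0.9990]  S=[0.7339]  K=[-0.4043; -0.5551]  nu=[0.1734]  x^+=[0.0539, -2.9001]  P^+=[0.8634 0.1758; 0.1758 0.1967]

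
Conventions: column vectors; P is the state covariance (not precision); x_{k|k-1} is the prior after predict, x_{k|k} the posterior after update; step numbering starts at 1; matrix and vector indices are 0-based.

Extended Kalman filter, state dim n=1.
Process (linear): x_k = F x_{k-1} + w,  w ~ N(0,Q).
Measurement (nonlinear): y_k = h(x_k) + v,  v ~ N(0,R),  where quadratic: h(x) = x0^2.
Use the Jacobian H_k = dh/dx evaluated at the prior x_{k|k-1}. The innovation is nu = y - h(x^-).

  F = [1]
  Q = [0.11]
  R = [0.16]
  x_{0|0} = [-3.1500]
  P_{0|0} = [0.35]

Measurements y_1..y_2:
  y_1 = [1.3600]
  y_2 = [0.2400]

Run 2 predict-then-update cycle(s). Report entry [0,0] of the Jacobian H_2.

step 1: x^-=[-3.1500]  P^-=[0.4600]  H_jac=[-6.3000]  S=[18.4174]  K=[-0.1574]  nu=[-8.5625]  x^+=[-1.8027]  P^+=[0.0040]
step 2: x^-=[-1.8027]  P^-=[0.1140]  H_jac=[-3.6054]  S=[1.6418]  K=[-0.2503]  nu=[-3.0097]  x^+=[-1.0493]  P^+=[0.0111]

H_jac[0,0] = -3.6054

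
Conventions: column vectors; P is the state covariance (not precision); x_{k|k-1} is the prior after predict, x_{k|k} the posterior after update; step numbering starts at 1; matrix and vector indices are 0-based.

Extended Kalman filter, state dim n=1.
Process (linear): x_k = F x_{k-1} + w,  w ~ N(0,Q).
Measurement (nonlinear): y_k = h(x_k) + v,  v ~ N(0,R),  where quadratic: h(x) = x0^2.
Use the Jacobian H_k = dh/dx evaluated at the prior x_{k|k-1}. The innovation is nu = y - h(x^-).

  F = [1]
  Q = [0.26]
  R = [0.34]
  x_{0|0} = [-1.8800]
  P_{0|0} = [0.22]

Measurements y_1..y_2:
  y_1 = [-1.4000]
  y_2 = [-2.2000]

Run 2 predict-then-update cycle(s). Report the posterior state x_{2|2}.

step 1: x^-=[-1.8800]  P^-=[0.4800]  H_jac=[-3.7600]  S=[7.1260]  K=[-0.2533]  nu=[-4.9344]  x^+=[-0.6303]  P^+=[0.0229]
step 2: x^-=[-0.6303]  P^-=[0.2829]  H_jac=[-1.2605]  S=[0.7895]  K=[-0.4517]  nu=[-2.5972]  x^+=[0.5428]  P^+=[0.1218]

x_post = [0.5428]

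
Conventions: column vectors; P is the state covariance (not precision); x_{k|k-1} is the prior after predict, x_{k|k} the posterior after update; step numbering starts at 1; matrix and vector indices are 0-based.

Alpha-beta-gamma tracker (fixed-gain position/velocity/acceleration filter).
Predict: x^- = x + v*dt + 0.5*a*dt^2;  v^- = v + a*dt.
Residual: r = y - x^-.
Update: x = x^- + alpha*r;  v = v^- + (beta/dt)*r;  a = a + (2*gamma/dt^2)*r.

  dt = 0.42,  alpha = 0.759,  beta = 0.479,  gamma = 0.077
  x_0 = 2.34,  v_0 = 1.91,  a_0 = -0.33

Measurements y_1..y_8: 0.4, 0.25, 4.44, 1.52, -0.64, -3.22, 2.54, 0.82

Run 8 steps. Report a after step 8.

step 1: x_pred=3.1131  r=-2.7131  x^+=1.0539  v^+=-1.3228  a^+=-2.6986
step 2: x_pred=0.2603  r=-0.0103  x^+=0.2525  v^+=-2.4679  a^+=-2.7075
step 3: x_pred=-1.0229  r=5.4629  x^+=3.1235  v^+=2.6252  a^+=2.0616
step 4: x_pred=4.4079  r=-2.8879  x^+=2.2160  v^+=0.1975  a^+=-0.4595
step 5: x_pred=2.2584  r=-2.8984  x^+=0.0585  v^+=-3.3010  a^+=-2.9899
step 6: x_pred=-1.5916  r=-1.6284  x^+=-2.8276  v^+=-6.4139  a^+=-4.4115
step 7: x_pred=-5.9105  r=8.4505  x^+=0.5034  v^+=1.3709  a^+=2.9659
step 8: x_pred=1.3408  r=-0.5208  x^+=0.9455  v^+=2.0226  a^+=2.5113

a_post = 2.5113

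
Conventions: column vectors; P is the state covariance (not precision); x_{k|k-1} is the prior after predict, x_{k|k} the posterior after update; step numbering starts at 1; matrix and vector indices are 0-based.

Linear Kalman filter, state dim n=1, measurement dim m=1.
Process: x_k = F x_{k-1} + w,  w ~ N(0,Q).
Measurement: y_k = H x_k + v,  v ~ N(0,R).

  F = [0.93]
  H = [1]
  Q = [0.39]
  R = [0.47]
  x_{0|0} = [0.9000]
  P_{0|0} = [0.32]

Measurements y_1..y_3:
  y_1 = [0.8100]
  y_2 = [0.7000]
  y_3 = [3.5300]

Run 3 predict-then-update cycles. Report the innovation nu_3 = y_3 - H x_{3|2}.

innov = [2.8537]

step 1: x^-=[0.8370]  P^-=[0.6668]  S=[1.1368]  K=[0.5865]  nu=[-0.0270]  x^+=[0.8212]  P^+=[0.2757]
step 2: x^-=[0.7637]  P^-=[0.6284]  S=[1.0984]  K=[0.5721]  nu=[-0.0637]  x^+=[0.7272]  P^+=[0.2689]
step 3: x^-=[0.6763]  P^-=[0.6226]  S=[1.0926]  K=[0.5698]  nu=[2.8537]  x^+=[2.3024]  P^+=[0.2678]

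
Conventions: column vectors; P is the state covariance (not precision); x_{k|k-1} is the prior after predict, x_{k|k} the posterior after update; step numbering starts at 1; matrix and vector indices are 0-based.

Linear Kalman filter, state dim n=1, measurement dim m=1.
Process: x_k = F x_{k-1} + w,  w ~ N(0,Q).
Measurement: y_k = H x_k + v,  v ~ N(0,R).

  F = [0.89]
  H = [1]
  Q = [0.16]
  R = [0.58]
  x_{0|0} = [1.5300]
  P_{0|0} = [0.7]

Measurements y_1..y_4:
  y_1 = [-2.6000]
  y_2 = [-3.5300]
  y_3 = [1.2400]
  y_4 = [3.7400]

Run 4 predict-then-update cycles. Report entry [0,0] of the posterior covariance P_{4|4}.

step 1: x^-=[1.3617]  P^-=[0.7145]  S=[1.2945]  K=[0.5519]  nu=[-3.9617]  x^+=[-0.8249]  P^+=[0.3201]
step 2: x^-=[-0.7342]  P^-=[0.4136]  S=[0.9936]  K=[0.4162]  nu=[-2.7958]  x^+=[-1.8979]  P^+=[0.2414]
step 3: x^-=[-1.6892]  P^-=[0.3512]  S=[0.9312]  K=[0.3772]  nu=[2.9292]  x^+=[-0.5844]  P^+=[0.2188]
step 4: x^-=[-0.5201]  P^-=[0.3333]  S=[0.9133]  K=[0.3649]  nu=[4.2601]  x^+=[1.0345]  P^+=[0.2117]

P_post[0,0] = 0.2117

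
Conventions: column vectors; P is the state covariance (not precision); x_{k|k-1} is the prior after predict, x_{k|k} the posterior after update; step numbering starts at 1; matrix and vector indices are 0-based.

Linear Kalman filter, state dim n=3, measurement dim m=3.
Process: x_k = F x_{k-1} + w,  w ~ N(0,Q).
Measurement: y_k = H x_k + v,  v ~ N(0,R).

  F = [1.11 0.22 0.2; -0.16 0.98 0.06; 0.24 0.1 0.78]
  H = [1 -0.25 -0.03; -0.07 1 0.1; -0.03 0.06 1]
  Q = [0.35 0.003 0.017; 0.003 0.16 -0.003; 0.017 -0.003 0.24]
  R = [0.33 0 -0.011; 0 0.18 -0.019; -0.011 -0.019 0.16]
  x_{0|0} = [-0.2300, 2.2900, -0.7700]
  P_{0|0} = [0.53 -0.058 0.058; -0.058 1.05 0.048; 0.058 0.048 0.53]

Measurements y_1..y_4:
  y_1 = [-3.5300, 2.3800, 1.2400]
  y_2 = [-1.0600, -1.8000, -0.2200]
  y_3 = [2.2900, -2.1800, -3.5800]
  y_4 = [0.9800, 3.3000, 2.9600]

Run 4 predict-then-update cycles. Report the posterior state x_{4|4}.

step 1: x^-=[0.0945, 2.2348, -0.4268]  P^-=[1.0767 0.0926 0.3167; 0.0926 1.2066 0.1222; 0.3167 0.1222 0.6299]  S=[1.4192 -0.2591 0.2121; -0.2591 1.4052 0.2153; 0.2121 0.2153 0.7905]  K=[0.7449 0.1529 0.1252; 0.0068 0.8631 0.0058; 0.0753 0.0118 0.7706]  nu=[-3.0786, 0.1945, 1.5355]  x^+=[-1.9766, 2.3905, 0.5272]  P^+=[0.2552 0.0416 0.0141; 0.0416 0.1606 -0.0239; 0.0141 -0.0239 0.1241]
step 2: x^-=[-1.5627, 2.6906, 0.1759]  P^-=[0.7017 0.0331 0.1230; 0.0331 0.3050 -0.0021; 0.1230 -0.0021 0.3354]  S=[1.0271 -0.0801 0.0792; -0.0801 0.4851 0.0221; 0.0792 0.0221 0.4893]  K=[0.6716 0.0986 0.0993; 0.0066 0.6247 0.0018; 0.0612 0.0268 0.6664]  nu=[1.1806, -4.6176, -0.6042]  x^+=[-1.2851, -0.1872, -0.2782]  P^+=[0.2285 0.0307 0.0116; 0.0307 0.1163 -0.0177; 0.0116 -0.0177 0.1069]
step 3: x^-=[-1.5232, 0.0054, -0.5441]  P^-=[0.6601 0.0178 0.1094; 0.0178 0.2660 -0.0036; 0.1094 -0.0036 0.3224]  S=[0.9915 -0.0842 0.0671; -0.0842 0.4477 0.0184; 0.0671 0.0184 0.4769]  K=[0.6585 0.0809 0.0943; 0.0010 0.5907 0.0019; 0.0595 0.0310 0.6591]  nu=[3.7983, -2.2377, -3.0819]  x^+=[0.5061, -1.3184, -2.4190]  P^+=[0.2234 0.0273 0.0114; 0.0273 0.1099 -0.0167; 0.0114 -0.0167 0.1056]
step 4: x^-=[-0.2121, -1.5181, -1.8972]  P^-=[0.6517 0.0139 0.1071; 0.0139 0.2609 -0.0040; 0.1071 -0.0040 0.3212]  S=[0.9849 -0.0865 0.0650; -0.0865 0.4430 0.0178; 0.0650 0.0178 0.4757]  K=[0.6555 0.0768 0.0933; -0.0007 0.5855 0.0018; 0.0593 0.0316 0.6585]  nu=[0.7557, 4.9930, 4.9420]  x^+=[1.1276, 1.4137, 1.5599]  P^+=[0.2223 0.0265 0.0113; 0.0265 0.1089 -0.0166; 0.0113 -0.0166 0.1054]

x_post = [1.1276, 1.4137, 1.5599]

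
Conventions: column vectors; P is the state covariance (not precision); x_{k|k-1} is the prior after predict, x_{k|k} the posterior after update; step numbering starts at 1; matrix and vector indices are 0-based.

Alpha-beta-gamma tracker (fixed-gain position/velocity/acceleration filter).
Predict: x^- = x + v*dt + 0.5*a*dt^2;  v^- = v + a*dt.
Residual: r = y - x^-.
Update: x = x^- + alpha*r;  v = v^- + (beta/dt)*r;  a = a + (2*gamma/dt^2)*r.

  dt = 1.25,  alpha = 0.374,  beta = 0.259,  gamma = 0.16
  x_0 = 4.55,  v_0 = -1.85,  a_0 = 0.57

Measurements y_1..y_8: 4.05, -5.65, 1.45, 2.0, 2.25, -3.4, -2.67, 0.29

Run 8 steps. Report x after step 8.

x_post = 1.9276

step 1: x_pred=2.6828  r=1.3672  x^+=3.1941  v^+=-0.8542  a^+=0.8500
step 2: x_pred=2.7904  r=-8.4404  x^+=-0.3663  v^+=-1.5406  a^+=-0.8786
step 3: x_pred=-2.9784  r=4.4284  x^+=-1.3222  v^+=-1.7213  a^+=0.0283
step 4: x_pred=-3.4516  r=5.4516  x^+=-1.4127  v^+=-0.5563  a^+=1.1448
step 5: x_pred=-1.2136  r=3.4636  x^+=0.0818  v^+=1.5924  a^+=1.8542
step 6: x_pred=3.5209  r=-6.9209  x^+=0.9325  v^+=2.4762  a^+=0.4368
step 7: x_pred=4.3689  r=-7.0389  x^+=1.7364  v^+=1.5637  a^+=-1.0048
step 8: x_pred=2.9060  r=-2.6160  x^+=1.9276  v^+=-0.2343  a^+=-1.5405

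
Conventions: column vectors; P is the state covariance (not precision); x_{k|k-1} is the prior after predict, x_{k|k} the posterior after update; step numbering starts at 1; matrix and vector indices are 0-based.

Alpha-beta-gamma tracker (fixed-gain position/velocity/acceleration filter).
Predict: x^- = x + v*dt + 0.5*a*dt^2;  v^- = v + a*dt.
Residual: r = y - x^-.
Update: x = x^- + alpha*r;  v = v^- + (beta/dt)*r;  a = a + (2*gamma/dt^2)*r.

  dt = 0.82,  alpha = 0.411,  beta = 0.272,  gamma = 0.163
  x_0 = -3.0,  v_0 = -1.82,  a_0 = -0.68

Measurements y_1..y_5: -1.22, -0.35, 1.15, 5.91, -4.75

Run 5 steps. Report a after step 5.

a_post = -3.8338

step 1: x_pred=-4.7210  r=3.5010  x^+=-3.2821  v^+=-1.2163  a^+=1.0174
step 2: x_pred=-3.9374  r=3.5874  x^+=-2.4630  v^+=0.8079  a^+=2.7567
step 3: x_pred=-0.8737  r=2.0237  x^+=-0.0419  v^+=3.7397  a^+=3.7378
step 4: x_pred=4.2813  r=1.6287  x^+=4.9507  v^+=7.3450  a^+=4.5275
step 5: x_pred=12.4957  r=-17.2457  x^+=5.4077  v^+=5.3370  a^+=-3.8338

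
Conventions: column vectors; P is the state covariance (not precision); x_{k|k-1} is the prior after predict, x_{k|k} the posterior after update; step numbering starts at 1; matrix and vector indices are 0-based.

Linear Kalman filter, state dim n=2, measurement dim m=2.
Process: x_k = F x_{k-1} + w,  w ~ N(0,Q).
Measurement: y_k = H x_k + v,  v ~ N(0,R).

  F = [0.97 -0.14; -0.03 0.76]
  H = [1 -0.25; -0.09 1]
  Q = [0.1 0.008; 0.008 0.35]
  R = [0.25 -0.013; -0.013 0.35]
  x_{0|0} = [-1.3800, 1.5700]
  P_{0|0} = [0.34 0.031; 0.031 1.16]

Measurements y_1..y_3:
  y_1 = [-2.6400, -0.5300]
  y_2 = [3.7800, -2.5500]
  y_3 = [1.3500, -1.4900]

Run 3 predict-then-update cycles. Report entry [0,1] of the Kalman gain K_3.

step 1: x^-=[-1.5584, 1.2346]  P^-=[0.4342 -0.1023; -0.1023 1.0189]  S=[0.7991 -0.4114; -0.4114 1.3908]  K=[0.6171 0.0809; -0.0781 0.7161]  nu=[-0.7730, -1.9049]  x^+=[-2.1894, -0.0691]  P^+=[0.1619 0.0349; 0.0349 0.2548]
step 2: x^-=[-2.1140, 0.0132]  P^-=[0.2479 0.0020; 0.0020 0.4957]  S=[0.5279 -0.1572; -0.1572 0.8474]  K=[0.4885 0.0667; -0.0601 0.5736]  nu=[5.8973, -2.7535]  x^+=[0.5832, -1.9210]  P^+=[0.1284 0.0285; 0.0285 0.2041]
step 3: x^-=[0.8347, -1.4775]  P^-=[0.2171 0.0037; 0.0037 0.4667]  S=[0.4944 -0.1454; -0.1454 0.8178]  K=[0.4553 0.0616; -0.0641 0.5589]  nu=[0.1459, 0.0626]  x^+=[0.9050, -1.4518]  P^+=[0.1196 0.0264; 0.0264 0.1988]

K[0,1] = 0.0616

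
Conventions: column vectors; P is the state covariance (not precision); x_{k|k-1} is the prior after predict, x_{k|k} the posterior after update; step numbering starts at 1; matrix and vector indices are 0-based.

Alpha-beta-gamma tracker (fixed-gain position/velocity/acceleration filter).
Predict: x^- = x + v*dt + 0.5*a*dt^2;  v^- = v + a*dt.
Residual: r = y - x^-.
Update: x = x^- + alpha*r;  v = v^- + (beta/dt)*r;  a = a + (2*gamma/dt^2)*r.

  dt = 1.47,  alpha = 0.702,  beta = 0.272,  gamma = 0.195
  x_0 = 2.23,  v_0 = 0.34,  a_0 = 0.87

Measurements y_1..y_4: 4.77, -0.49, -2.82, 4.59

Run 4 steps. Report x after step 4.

x_post = 2.3097

step 1: x_pred=3.6698  r=1.1002  x^+=4.4421  v^+=1.8225  a^+=1.0686
step 2: x_pred=8.2757  r=-8.7657  x^+=2.1222  v^+=1.7713  a^+=-0.5135
step 3: x_pred=4.1712  r=-6.9912  x^+=-0.7366  v^+=-0.2771  a^+=-1.7753
step 4: x_pred=-3.0620  r=7.6520  x^+=2.3097  v^+=-1.4708  a^+=-0.3942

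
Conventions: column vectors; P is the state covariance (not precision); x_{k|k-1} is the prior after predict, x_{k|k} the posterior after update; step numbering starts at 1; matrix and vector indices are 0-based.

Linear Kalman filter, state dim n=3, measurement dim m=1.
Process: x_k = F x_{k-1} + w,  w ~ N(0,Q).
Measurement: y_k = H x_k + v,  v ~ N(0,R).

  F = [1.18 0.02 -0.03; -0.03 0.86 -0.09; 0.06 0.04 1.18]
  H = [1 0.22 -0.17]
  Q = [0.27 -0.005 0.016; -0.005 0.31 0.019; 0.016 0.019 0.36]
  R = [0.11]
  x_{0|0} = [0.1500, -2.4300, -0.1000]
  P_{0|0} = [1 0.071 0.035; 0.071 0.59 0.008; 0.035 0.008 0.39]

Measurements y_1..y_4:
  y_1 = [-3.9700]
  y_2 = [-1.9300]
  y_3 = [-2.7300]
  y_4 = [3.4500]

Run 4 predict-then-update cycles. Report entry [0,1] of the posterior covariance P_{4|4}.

step 1: x^-=[0.1314, -2.0853, -0.2062]  P^-=[1.6639 0.0389 0.1258; 0.0389 0.7457 0.0063; 0.1258 0.0063 0.9136]  S=[1.8102]  K=[0.9121; 0.1115; -0.0156]  nu=[-3.6777]  x^+=[-3.2228, -2.4955, -0.1490]  P^+=[0.1580 -0.1452 0.1514; -0.1452 0.7232 0.0095; 0.1514 0.0095 0.9132]
step 2: x^-=[-3.8484, -2.0360, -0.4690]  P^-=[0.4736 -0.1592 0.1992; -0.1592 0.8593 -0.0573; 0.1992 -0.0573 1.6549]  S=[0.5395]  K=[0.7501; 0.0734; -0.1756]  nu=[2.2866]  x^+=[-2.1332, -1.8682, -0.8704]  P^+=[0.1700 -0.1889 0.2703; -0.1889 0.8564 -0.0504; 0.2703 -0.0504 1.6383]
step 3: x^-=[-2.5284, -1.4643, -1.2298]  P^-=[0.4806 -0.2105 0.3363; -0.2105 0.9758 -0.1973; 0.3363 -0.1973 2.6757]  S=[0.5229]  K=[0.7211; 0.0721; -0.3098]  nu=[-0.0885]  x^+=[-2.5922, -1.4707, -1.2024]  P^+=[0.2086 -0.2377 0.4531; -0.2377 0.9731 -0.1856; 0.4531 -0.1856 2.6255]
step 4: x^-=[-3.0522, -1.0788, -1.6332]  P^-=[0.5202 -0.2722 0.5530; -0.2722 1.0946 -0.4449; 0.5530 -0.4449 4.0636]  S=[0.5261]  K=[0.6963; 0.0841; -0.4480]  nu=[6.4619]  x^+=[1.4470, -0.5356, -4.5279]  P^+=[0.2652 -0.3030 0.7171; -0.3030 1.0909 -0.4251; 0.7171 -0.4251 3.9580]

P_post[0,1] = -0.3030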